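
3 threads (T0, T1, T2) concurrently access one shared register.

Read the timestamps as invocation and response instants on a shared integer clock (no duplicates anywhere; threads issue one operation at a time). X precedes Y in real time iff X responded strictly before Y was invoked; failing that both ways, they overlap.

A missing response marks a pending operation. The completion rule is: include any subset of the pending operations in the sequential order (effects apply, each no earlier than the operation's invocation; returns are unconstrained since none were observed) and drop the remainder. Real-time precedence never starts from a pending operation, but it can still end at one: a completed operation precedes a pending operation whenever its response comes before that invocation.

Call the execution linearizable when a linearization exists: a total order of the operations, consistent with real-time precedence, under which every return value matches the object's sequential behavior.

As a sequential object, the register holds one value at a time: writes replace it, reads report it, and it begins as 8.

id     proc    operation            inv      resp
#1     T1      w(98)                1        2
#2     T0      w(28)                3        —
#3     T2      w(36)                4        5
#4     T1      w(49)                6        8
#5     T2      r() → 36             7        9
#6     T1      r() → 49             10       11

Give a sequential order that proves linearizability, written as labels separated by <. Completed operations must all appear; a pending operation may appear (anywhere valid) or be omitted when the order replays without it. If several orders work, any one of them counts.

#1 < #2 < #3 < #5 < #4 < #6

after step 1 (#1 w(98)): value 98
after step 2 (#2 w(28) (pending, included)): value 28
after step 3 (#3 w(36)): value 36
after step 4 (#5 r() → 36): value 36
after step 5 (#4 w(49)): value 49
after step 6 (#6 r() → 49): value 49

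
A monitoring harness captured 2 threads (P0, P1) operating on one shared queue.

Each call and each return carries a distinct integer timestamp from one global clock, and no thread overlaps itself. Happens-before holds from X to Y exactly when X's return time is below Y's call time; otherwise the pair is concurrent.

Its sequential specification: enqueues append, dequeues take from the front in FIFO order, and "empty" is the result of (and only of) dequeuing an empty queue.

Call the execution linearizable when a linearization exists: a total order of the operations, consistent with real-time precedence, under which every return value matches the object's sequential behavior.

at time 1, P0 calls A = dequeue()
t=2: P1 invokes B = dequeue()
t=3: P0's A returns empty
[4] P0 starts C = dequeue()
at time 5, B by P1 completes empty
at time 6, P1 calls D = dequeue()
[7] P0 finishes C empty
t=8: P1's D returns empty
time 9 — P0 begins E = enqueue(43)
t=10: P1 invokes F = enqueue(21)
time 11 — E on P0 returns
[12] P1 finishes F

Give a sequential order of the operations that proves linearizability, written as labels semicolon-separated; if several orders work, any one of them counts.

A; B; C; D; E; F

1. A dequeue() → empty, leaving queue <>
2. B dequeue() → empty, leaving queue <>
3. C dequeue() → empty, leaving queue <>
4. D dequeue() → empty, leaving queue <>
5. E enqueue(43), leaving queue <43>
6. F enqueue(21), leaving queue <43,21>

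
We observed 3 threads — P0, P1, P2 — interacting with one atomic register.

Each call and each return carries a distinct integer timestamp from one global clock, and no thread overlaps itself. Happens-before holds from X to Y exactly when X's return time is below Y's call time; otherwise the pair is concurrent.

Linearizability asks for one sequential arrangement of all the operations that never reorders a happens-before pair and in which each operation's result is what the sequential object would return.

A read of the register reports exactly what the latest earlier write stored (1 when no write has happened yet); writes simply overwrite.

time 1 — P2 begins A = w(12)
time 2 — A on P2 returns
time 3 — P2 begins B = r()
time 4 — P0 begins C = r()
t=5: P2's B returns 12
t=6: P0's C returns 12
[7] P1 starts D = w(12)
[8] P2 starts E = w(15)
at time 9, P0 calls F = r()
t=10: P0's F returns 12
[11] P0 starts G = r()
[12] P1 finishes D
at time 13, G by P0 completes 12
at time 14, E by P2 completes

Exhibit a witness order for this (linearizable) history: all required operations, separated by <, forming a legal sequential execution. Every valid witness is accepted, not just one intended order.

A < B < C < D < F < G < E

step 1: A w(12) — value 12
step 2: B r() → 12 — value 12
step 3: C r() → 12 — value 12
step 4: D w(12) — value 12
step 5: F r() → 12 — value 12
step 6: G r() → 12 — value 12
step 7: E w(15) — value 15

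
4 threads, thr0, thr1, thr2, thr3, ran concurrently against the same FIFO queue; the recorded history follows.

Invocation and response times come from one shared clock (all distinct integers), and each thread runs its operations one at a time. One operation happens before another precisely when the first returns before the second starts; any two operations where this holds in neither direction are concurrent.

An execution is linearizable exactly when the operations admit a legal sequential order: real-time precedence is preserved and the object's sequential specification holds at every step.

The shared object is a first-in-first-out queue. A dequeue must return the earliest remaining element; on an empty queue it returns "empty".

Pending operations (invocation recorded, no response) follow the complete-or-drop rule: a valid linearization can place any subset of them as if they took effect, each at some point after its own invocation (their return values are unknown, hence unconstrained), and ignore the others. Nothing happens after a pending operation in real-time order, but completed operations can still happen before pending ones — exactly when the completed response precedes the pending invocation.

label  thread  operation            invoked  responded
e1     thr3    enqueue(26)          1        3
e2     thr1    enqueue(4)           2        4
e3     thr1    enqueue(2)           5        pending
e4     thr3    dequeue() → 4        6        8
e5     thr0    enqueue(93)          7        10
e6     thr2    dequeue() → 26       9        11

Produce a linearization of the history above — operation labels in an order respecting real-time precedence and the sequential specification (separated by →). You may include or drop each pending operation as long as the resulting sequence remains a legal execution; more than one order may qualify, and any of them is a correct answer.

step 1: e2 enqueue(4) — queue <4>
step 2: e1 enqueue(26) — queue <4,26>
step 3: e3 enqueue(2) (pending, included) — queue <4,26,2>
step 4: e4 dequeue() → 4 — queue <26,2>
step 5: e5 enqueue(93) — queue <26,2,93>
step 6: e6 dequeue() → 26 — queue <2,93>

e2 → e1 → e3 → e4 → e5 → e6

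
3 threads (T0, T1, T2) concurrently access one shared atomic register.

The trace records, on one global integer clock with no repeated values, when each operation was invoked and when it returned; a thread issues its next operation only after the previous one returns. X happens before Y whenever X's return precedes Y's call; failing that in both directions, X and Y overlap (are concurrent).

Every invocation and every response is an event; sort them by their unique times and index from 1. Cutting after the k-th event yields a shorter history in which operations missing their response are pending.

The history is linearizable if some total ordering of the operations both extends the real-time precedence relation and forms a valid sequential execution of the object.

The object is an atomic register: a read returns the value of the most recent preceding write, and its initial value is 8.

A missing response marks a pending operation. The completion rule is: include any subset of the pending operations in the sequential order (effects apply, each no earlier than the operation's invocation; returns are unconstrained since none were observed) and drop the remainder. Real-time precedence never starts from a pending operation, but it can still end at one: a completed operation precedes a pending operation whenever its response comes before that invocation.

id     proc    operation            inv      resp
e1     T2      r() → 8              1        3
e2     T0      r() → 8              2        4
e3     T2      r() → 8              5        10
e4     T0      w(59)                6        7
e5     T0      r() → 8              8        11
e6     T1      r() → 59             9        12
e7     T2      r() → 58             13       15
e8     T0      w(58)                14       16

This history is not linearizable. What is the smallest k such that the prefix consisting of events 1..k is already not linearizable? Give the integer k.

a valid linearization of events 1..10 exists, for instance e1, e2, e3, e4:
after step 1 (e1 r() → 8): value 8
after step 2 (e2 r() → 8): value 8
after step 3 (e3 r() → 8): value 8
after step 4 (e4 w(59)): value 59
at event 11 (e5's time-11 response) nothing linearizes any more
include/drop combinations of the 1 pending operation (e6) were all tried; none helps
sample order e1, e2, e3, e4, e5 (pending dropped) stalls at step 5 — e5 r() → 8 has no legal effect
sample order e1, e2, e4, e3, e5 (pending dropped) stalls at step 4 — e3 r() → 8 has no legal effect

11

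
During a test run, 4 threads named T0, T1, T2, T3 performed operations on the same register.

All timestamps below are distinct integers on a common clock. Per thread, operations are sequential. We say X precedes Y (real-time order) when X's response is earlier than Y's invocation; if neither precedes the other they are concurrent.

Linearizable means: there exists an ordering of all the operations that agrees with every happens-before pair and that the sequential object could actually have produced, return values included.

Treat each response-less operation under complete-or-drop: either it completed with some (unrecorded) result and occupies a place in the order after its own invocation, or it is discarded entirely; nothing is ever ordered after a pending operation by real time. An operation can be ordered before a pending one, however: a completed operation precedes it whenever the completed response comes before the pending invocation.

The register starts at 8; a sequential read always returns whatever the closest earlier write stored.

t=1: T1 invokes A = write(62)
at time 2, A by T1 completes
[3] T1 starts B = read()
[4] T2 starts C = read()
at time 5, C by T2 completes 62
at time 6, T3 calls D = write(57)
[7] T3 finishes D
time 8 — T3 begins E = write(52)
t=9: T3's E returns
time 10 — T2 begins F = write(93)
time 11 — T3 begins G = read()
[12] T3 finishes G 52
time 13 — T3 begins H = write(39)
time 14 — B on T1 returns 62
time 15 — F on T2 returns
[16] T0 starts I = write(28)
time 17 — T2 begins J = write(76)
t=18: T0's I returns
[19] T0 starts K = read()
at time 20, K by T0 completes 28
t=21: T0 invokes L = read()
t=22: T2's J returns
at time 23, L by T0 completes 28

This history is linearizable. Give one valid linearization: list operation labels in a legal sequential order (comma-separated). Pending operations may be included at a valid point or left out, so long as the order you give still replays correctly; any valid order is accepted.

1. A write(62), leaving value 62
2. B read() → 62, leaving value 62
3. C read() → 62, leaving value 62
4. D write(57), leaving value 57
5. E write(52), leaving value 52
6. G read() → 52, leaving value 52
7. F write(93), leaving value 93
8. H write(39) (pending, included), leaving value 39
9. I write(28), leaving value 28
10. K read() → 28, leaving value 28
11. L read() → 28, leaving value 28
12. J write(76), leaving value 76

A, B, C, D, E, G, F, H, I, K, L, J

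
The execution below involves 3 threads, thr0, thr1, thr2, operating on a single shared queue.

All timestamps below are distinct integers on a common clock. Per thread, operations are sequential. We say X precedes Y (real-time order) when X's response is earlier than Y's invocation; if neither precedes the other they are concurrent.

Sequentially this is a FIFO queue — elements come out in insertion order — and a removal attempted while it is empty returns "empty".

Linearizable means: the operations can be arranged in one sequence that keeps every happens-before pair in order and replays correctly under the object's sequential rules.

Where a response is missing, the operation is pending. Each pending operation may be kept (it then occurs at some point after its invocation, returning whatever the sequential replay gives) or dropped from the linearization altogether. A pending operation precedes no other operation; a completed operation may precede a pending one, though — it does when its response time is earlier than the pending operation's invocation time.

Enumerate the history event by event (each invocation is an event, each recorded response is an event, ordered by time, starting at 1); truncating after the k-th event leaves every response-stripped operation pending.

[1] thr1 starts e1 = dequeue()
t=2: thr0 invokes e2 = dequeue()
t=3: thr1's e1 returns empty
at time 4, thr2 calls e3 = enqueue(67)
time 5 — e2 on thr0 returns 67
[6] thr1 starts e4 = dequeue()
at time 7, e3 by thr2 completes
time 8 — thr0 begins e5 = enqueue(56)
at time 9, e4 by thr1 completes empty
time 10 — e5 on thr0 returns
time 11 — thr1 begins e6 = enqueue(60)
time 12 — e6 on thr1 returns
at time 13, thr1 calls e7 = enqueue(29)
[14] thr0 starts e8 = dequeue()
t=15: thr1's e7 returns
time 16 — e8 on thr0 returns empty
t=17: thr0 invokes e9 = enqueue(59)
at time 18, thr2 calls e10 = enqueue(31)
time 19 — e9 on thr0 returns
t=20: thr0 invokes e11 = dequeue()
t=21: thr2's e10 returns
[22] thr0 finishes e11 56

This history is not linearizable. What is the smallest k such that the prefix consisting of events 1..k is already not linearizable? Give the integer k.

16

events 1..15 are linearizable, e.g. via e1, e3, e2, e4, e5, e6, e7:
step 1: e1 dequeue() → empty — queue <>
step 2: e3 enqueue(67) — queue <67>
step 3: e2 dequeue() → 67 — queue <>
step 4: e4 dequeue() → empty — queue <>
step 5: e5 enqueue(56) — queue <56>
step 6: e6 enqueue(60) — queue <56,60>
step 7: e7 enqueue(29) — queue <56,60,29>
once event 16 joins (e8's response, time 16), exhaustive search finds no witness
for example e1, e2, e3, e4, e5, e6, e7, e8 fails at step 2: e2 dequeue() → 67 is not legal there
for example e1, e2, e3, e4, e5, e6, e8, e7 fails at step 2: e2 dequeue() → 67 is not legal there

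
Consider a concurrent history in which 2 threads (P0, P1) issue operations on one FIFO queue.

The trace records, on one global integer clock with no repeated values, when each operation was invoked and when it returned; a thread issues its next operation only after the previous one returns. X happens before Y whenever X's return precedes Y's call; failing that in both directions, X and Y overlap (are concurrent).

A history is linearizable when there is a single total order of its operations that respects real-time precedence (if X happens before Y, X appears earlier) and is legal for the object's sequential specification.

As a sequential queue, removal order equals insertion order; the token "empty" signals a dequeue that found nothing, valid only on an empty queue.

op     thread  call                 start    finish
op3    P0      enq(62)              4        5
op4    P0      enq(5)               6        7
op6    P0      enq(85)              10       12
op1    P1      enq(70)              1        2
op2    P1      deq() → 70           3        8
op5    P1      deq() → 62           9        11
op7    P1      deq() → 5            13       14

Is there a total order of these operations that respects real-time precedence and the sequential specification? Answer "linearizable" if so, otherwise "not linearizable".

witness order: op1, op2, op3, op4, op5, op6, op7
1. op1 enq(70), leaving queue <70>
2. op2 deq() → 70, leaving queue <>
3. op3 enq(62), leaving queue <62>
4. op4 enq(5), leaving queue <62,5>
5. op5 deq() → 62, leaving queue <5>
6. op6 enq(85), leaving queue <5,85>
7. op7 deq() → 5, leaving queue <85>

linearizable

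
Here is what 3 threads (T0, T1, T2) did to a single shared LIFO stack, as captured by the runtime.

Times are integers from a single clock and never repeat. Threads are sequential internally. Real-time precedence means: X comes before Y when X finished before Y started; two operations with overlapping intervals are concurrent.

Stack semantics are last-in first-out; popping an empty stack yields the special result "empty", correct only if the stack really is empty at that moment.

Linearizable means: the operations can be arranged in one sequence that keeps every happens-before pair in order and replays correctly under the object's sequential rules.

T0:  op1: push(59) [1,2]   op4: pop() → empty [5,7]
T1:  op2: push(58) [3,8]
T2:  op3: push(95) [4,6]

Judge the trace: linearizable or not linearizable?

through event 6 a valid linearization exists; event 7 (op4 responding at time 7) ends that
checked exhaustively: 2 real-time-consistent orders of 3 completed operations, zero legal LIFO stack replays
no completion choice of the 1 pending operation (op2) rescues it — every subset was tried
for example op1, op3, op4 (pending dropped) fails at step 3: op4 pop() → empty is not legal there
for example op1, op4, op3 (pending dropped) fails at step 2: op4 pop() → empty is not legal there

not linearizable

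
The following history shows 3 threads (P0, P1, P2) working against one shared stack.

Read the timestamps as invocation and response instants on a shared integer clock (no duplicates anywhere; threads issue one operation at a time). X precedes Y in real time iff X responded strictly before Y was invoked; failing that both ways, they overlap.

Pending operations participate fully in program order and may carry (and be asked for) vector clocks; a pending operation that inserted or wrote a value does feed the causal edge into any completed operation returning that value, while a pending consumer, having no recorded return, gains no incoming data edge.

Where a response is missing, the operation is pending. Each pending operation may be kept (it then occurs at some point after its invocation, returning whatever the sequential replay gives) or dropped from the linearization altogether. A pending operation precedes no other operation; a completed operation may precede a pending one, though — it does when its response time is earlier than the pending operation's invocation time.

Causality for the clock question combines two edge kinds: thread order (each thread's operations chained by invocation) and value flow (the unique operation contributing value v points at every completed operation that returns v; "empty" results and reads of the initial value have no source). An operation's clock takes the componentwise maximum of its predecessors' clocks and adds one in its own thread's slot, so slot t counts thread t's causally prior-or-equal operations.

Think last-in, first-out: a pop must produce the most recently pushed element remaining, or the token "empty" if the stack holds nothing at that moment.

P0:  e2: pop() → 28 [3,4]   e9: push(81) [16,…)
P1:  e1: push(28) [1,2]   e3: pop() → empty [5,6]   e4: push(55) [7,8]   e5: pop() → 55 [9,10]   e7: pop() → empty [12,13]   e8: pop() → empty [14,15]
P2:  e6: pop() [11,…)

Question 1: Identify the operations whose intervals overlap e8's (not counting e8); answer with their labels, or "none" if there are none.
e8 runs from 14 to 15; window-overlapping ops are concurrent
e1 [1,2]: before
e2 [3,4]: before
e3 [5,6]: before
e4 [7,8]: before
e5 [9,10]: before
e6 [11,…): concurrent
e7 [12,13]: before
e9 [16,…): after

e6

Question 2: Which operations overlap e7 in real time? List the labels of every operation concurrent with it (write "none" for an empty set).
e7 spans [12,13]; an op avoiding the whole window 12..13 is ordered, any other is concurrent
e1 [1,2]: before
e2 [3,4]: before
e3 [5,6]: before
e4 [7,8]: before
e5 [9,10]: before
e6 [11,…): concurrent
e8 [14,15]: after
e9 [16,…): after

e6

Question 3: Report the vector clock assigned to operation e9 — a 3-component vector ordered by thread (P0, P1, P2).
no predecessors for e6 (invoked 11): P2 increments from zero → (0, 0, 1)
no predecessors for e1 (invoked 1): P1 increments from zero → (0, 1, 0)
from VC(e1)=(0, 1, 0), e3 (invoked 5) maxes components and bumps P1 → (0, 2, 0)
from VC(e1)=(0, 1, 0), e2 (invoked 3) maxes components and bumps P0 → (1, 1, 0)
from VC(e3)=(0, 2, 0), e4 (invoked 7) maxes components and bumps P1 → (0, 3, 0)
from VC(e2)=(1, 1, 0), e9 (invoked 16) maxes components and bumps P0 → (2, 1, 0)
from VC(e4)=(0, 3, 0), e5 (invoked 9) maxes components and bumps P1 → (0, 4, 0)
from VC(e5)=(0, 4, 0), e7 (invoked 12) maxes components and bumps P1 → (0, 5, 0)
from VC(e7)=(0, 5, 0), e8 (invoked 14) maxes components and bumps P1 → (0, 6, 0)
target: VC(e9) = (2, 1, 0)

(2, 1, 0)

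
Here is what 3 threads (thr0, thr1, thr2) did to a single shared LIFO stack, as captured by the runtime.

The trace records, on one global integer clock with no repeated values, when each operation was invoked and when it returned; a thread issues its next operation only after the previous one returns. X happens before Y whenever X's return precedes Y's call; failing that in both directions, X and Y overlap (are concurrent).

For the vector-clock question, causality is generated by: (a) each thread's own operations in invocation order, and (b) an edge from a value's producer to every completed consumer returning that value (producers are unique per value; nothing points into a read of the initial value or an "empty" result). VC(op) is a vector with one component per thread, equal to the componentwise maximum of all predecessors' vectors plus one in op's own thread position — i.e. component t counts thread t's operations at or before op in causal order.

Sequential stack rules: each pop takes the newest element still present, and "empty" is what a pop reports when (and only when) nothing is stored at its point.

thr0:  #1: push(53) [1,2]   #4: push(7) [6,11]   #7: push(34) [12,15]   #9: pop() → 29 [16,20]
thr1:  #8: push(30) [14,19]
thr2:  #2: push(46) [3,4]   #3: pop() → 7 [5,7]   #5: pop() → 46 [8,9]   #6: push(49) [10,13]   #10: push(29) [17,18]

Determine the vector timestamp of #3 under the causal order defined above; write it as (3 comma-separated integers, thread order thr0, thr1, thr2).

(2, 0, 2)

VC(#2, invoked at 3): no causal predecessors; +1 on thr2 → (0, 0, 1)
VC(#8, invoked at 14): no causal predecessors; +1 on thr1 → (0, 1, 0)
VC(#1, invoked at 1): no causal predecessors; +1 on thr0 → (1, 0, 0)
from VC(#1)=(1, 0, 0), #4 (invoked 6) maxes components and bumps thr0 → (2, 0, 0)
from VC(#4)=(2, 0, 0), #7 (invoked 12) maxes components and bumps thr0 → (3, 0, 0)
from VC(#2)=(0, 0, 1), VC(#4)=(2, 0, 0), #3 (invoked 5) maxes components and bumps thr2 → (2, 0, 2)
from VC(#2)=(0, 0, 1), VC(#3)=(2, 0, 2), #5 (invoked 8) maxes components and bumps thr2 → (2, 0, 3)
from VC(#5)=(2, 0, 3), #6 (invoked 10) maxes components and bumps thr2 → (2, 0, 4)
from VC(#6)=(2, 0, 4), #10 (invoked 17) maxes components and bumps thr2 → (2, 0, 5)
from VC(#7)=(3, 0, 0), VC(#10)=(2, 0, 5), #9 (invoked 16) maxes components and bumps thr0 → (4, 0, 5)
target: VC(#3) = (2, 0, 2)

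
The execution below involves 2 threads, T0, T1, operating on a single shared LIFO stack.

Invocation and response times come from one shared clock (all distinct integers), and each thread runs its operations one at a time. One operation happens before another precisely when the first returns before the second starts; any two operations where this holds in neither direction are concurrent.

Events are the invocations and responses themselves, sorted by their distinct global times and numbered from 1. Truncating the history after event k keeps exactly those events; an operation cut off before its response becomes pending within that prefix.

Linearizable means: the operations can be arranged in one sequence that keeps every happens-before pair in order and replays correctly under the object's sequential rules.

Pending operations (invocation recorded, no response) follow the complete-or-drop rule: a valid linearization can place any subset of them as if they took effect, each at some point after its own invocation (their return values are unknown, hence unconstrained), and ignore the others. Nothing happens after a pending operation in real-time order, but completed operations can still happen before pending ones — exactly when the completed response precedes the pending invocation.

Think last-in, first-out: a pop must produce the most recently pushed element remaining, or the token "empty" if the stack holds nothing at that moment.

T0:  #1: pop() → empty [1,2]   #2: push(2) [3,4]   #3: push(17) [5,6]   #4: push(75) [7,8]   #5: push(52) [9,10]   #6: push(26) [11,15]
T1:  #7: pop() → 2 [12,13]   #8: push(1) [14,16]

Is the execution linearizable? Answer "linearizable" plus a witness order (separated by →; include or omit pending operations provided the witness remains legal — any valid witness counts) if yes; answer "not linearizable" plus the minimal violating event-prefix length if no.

not linearizable — minimal violating prefix: 13 events

through event 12 a valid linearization exists; event 13 (#7 responding at time 13) ends that
a single order respects real time; the 6 completed LIFO stack operations fail replay along it
no escape via the 1 pending operation (#6): every completion choice fails
take #1, #2, #3, #4, #5, #7 (pending dropped): step 6 already fails, because #7 pop() → 2 cannot occur there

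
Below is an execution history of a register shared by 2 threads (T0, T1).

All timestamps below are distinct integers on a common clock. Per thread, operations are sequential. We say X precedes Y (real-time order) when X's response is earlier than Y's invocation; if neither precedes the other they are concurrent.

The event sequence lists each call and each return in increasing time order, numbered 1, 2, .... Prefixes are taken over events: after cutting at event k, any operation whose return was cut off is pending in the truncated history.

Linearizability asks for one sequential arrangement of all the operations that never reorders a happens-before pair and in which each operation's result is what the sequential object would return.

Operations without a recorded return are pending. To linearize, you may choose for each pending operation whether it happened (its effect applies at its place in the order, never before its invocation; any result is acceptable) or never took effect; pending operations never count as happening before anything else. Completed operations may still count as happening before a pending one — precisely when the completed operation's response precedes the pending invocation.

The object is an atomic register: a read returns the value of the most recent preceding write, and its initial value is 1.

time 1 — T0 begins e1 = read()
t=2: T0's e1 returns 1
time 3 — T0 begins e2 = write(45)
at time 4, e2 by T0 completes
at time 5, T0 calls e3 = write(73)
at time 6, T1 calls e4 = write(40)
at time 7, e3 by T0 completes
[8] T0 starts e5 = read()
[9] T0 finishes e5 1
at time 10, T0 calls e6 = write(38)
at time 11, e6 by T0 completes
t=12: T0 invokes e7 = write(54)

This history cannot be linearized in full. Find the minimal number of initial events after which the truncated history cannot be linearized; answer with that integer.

9

a valid linearization of events 1..8 exists, for instance e1, e2, e3:
after step 1 (e1 read() → 1): value 1
after step 2 (e2 write(45)): value 45
after step 3 (e3 write(73)): value 73
event 9 — e5's response, time 9 — after it, nothing linearizes
every completion of the 1 pending operation (e4) was checked; none linearizes
take e1, e2, e3, e5 (pending dropped): step 4 already fails, because e5 read() → 1 cannot occur there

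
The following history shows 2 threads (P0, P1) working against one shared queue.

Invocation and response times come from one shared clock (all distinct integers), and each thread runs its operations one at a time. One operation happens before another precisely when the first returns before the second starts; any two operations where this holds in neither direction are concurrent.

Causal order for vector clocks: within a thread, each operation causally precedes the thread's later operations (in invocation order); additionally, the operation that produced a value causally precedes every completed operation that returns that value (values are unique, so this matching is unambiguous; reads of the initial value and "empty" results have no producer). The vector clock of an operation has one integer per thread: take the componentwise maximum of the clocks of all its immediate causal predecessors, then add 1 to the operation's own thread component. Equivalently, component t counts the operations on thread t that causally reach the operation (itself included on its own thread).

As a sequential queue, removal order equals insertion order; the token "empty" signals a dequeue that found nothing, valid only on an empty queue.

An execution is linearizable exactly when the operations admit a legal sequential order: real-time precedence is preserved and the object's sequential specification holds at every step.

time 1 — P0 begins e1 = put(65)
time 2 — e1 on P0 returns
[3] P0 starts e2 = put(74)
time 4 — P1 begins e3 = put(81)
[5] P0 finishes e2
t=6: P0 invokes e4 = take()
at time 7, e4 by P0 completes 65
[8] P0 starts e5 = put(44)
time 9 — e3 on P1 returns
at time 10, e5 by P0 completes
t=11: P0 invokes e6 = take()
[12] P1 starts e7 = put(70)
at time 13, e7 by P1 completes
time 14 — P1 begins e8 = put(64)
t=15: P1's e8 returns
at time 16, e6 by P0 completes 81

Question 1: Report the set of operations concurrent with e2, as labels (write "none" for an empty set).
e2 spans [3,5]; an op avoiding the whole window 3..5 is ordered, any other is concurrent
e1 [1,2]: before
e3 [4,9]: concurrent
e4 [6,7]: after
e5 [8,10]: after
e6 [11,16]: after
e7 [12,13]: after
e8 [14,15]: after

e3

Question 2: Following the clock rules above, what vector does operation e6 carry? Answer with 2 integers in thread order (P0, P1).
e3, invoked 4, has no incoming edges; only P1's bump applies → (0, 1)
e1, invoked 1, has no incoming edges; only P0's bump applies → (1, 0)
merge at e7 (invoked 12): VC(e3)=(0, 1), own-thread bump on P1 → (0, 2)
merge at e2 (invoked 3): VC(e1)=(1, 0), own-thread bump on P0 → (2, 0)
merge at e8 (invoked 14): VC(e7)=(0, 2), own-thread bump on P1 → (0, 3)
merge at e4 (invoked 6): VC(e1)=(1, 0), VC(e2)=(2, 0), own-thread bump on P0 → (3, 0)
merge at e5 (invoked 8): VC(e4)=(3, 0), own-thread bump on P0 → (4, 0)
merge at e6 (invoked 11): VC(e3)=(0, 1), VC(e5)=(4, 0), own-thread bump on P0 → (5, 1)
target: VC(e6) = (5, 1)

(5, 1)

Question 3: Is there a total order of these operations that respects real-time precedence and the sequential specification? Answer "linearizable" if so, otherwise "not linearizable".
witness order: e1, e3, e2, e4, e5, e6, e7, e8
step 1: e1 put(65) — queue <65>
step 2: e3 put(81) — queue <65,81>
step 3: e2 put(74) — queue <65,81,74>
step 4: e4 take() → 65 — queue <81,74>
step 5: e5 put(44) — queue <81,74,44>
step 6: e6 take() → 81 — queue <74,44>
step 7: e7 put(70) — queue <74,44,70>
step 8: e8 put(64) — queue <74,44,70,64>

linearizable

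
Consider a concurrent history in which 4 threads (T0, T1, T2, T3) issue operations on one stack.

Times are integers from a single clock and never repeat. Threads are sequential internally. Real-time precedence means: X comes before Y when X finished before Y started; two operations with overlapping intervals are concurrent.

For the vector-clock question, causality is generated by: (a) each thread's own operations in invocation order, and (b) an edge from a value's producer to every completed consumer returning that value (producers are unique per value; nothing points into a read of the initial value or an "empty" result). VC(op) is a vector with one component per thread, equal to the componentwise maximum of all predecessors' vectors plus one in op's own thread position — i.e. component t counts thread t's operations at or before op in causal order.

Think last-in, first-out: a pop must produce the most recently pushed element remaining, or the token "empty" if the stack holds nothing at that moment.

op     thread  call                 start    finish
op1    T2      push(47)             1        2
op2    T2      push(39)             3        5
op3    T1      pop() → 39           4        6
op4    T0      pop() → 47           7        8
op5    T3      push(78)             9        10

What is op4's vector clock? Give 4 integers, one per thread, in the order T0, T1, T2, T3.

(1, 0, 1, 0)

op5 (invocation 9): nothing precedes it; T3's component alone gives (0, 0, 0, 1)
op1 (invocation 1): nothing precedes it; T2's component alone gives (0, 0, 1, 0)
VC(op2, invoked at 3): max of VC(op1)=(0, 0, 1, 0), then +1 on thread T2 → (0, 0, 2, 0)
VC(op4, invoked at 7): max of VC(op1)=(0, 0, 1, 0), then +1 on thread T0 → (1, 0, 1, 0)
VC(op3, invoked at 4): max of VC(op2)=(0, 0, 2, 0), then +1 on thread T1 → (0, 1, 2, 0)
target: VC(op4) = (1, 0, 1, 0)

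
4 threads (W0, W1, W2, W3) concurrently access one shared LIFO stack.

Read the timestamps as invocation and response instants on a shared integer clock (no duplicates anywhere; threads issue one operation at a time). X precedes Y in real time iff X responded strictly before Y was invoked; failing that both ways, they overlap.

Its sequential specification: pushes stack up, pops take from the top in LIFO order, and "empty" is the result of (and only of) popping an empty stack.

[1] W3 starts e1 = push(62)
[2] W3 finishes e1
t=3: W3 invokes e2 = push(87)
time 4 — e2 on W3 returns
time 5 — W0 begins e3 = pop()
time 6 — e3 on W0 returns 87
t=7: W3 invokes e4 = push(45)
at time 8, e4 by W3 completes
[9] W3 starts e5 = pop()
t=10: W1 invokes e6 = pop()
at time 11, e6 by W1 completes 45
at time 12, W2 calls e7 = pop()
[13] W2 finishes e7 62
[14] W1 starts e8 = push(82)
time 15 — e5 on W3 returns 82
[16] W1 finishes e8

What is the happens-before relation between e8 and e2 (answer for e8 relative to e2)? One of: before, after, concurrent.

e8 spans [14,16], e2 spans [3,4]
resp(e2)=4 < inv(e8)=14

after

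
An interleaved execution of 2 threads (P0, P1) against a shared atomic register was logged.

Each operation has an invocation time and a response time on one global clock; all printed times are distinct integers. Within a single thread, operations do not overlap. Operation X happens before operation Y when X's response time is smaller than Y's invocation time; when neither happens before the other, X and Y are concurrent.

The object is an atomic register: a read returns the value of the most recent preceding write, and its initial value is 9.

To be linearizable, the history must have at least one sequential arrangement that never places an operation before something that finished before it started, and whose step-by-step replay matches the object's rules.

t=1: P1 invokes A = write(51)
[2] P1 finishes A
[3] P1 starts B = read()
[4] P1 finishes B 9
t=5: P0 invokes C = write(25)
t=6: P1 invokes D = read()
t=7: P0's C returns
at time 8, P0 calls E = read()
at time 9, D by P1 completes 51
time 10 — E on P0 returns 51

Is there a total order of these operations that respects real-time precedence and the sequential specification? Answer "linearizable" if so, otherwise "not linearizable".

prefix check: 1..3 passes, 1..4 fails once B's time-4 response joins
exhaustive check: the 2 completed atomic register ops admit one real-time order; illegal
sample order A, B stalls at step 2 — B read() → 9 has no legal effect

not linearizable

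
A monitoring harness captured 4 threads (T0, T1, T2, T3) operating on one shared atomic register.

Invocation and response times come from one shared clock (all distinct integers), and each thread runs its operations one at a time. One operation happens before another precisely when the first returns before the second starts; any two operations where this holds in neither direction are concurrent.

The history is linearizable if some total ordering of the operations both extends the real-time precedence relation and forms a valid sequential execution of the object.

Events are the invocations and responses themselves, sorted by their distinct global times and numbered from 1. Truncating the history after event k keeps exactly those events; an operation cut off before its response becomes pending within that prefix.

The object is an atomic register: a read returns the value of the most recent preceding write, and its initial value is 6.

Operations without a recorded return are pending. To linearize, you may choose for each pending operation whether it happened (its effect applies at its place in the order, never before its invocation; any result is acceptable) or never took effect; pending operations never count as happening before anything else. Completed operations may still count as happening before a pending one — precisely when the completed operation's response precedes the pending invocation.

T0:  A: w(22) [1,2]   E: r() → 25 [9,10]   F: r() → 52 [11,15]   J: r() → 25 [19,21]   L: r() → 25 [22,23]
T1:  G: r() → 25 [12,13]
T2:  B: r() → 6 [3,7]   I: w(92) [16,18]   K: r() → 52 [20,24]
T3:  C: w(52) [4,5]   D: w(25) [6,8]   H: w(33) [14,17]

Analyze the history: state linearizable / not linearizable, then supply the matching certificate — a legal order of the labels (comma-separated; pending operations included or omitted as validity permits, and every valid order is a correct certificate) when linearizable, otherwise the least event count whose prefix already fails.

the violation lands at event 7, B's response at time 7: events 1..6 linearize, events 1..7 do not
2 orders of the 3 completed atomic register ops respect real time; none is legal
no escape via the 1 pending operation (D): every completion choice fails
sample order A, B, C (pending dropped) stalls at step 2 — B r() → 6 has no legal effect
sample order A, C, B (pending dropped) stalls at step 3 — B r() → 6 has no legal effect

not linearizable — minimal violating prefix: 7 events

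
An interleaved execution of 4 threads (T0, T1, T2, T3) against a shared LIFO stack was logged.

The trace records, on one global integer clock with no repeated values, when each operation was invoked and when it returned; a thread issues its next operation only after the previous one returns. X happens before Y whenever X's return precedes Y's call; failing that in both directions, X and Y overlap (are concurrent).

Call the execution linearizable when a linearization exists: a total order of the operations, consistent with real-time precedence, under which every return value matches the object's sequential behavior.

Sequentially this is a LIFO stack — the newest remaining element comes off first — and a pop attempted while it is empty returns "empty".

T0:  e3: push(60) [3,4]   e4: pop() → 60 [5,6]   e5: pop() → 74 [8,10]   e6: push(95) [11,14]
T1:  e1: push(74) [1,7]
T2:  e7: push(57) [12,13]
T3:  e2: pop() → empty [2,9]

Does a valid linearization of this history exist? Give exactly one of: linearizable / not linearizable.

linearizable

witness order: e1, e3, e4, e5, e2, e6, e7
1. e1 push(74), leaving stack <74>
2. e3 push(60), leaving stack <74,60>
3. e4 pop() → 60, leaving stack <74>
4. e5 pop() → 74, leaving stack <>
5. e2 pop() → empty, leaving stack <>
6. e6 push(95), leaving stack <95>
7. e7 push(57), leaving stack <95,57>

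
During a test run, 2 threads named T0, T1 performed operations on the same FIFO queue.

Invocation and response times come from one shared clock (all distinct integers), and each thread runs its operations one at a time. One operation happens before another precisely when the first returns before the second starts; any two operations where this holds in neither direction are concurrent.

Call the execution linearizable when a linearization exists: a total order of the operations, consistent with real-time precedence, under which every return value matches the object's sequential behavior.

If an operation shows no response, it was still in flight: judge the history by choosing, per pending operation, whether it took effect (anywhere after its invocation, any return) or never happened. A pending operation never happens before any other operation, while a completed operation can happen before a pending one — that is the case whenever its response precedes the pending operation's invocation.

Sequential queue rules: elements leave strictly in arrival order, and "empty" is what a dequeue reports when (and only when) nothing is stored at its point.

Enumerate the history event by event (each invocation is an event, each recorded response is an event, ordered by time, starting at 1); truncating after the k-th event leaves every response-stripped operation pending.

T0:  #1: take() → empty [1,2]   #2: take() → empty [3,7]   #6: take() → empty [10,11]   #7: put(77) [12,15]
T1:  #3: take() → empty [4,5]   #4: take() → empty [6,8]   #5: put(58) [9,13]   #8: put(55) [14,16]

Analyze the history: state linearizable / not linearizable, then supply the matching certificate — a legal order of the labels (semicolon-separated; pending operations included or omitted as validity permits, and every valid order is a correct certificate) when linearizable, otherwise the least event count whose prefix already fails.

linearizable — witness: #1; #2; #3; #4; #6; #5; #7; #8

step 1: #1 take() → empty — queue <>
step 2: #2 take() → empty — queue <>
step 3: #3 take() → empty — queue <>
step 4: #4 take() → empty — queue <>
step 5: #6 take() → empty — queue <>
step 6: #5 put(58) — queue <58>
step 7: #7 put(77) — queue <58,77>
step 8: #8 put(55) — queue <58,77,55>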